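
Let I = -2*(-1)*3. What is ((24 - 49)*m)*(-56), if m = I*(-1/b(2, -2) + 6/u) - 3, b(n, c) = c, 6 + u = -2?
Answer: -6300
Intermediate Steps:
u = -8 (u = -6 - 2 = -8)
I = 6 (I = 2*3 = 6)
m = -9/2 (m = 6*(-1/(-2) + 6/(-8)) - 3 = 6*(-1*(-½) + 6*(-⅛)) - 3 = 6*(½ - ¾) - 3 = 6*(-¼) - 3 = -3/2 - 3 = -9/2 ≈ -4.5000)
((24 - 49)*m)*(-56) = ((24 - 49)*(-9/2))*(-56) = -25*(-9/2)*(-56) = (225/2)*(-56) = -6300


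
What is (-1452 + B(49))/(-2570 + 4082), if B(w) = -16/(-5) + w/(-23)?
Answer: -55619/57960 ≈ -0.95961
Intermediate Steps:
B(w) = 16/5 - w/23 (B(w) = -16*(-⅕) + w*(-1/23) = 16/5 - w/23)
(-1452 + B(49))/(-2570 + 4082) = (-1452 + (16/5 - 1/23*49))/(-2570 + 4082) = (-1452 + (16/5 - 49/23))/1512 = (-1452 + 123/115)*(1/1512) = -166857/115*1/1512 = -55619/57960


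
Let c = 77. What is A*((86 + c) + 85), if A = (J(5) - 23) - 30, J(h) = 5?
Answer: -11904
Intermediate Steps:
A = -48 (A = (5 - 23) - 30 = -18 - 30 = -48)
A*((86 + c) + 85) = -48*((86 + 77) + 85) = -48*(163 + 85) = -48*248 = -11904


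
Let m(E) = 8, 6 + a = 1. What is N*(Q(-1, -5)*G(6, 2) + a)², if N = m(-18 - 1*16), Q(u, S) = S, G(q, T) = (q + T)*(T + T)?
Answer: 217800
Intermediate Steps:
a = -5 (a = -6 + 1 = -5)
G(q, T) = 2*T*(T + q) (G(q, T) = (T + q)*(2*T) = 2*T*(T + q))
N = 8
N*(Q(-1, -5)*G(6, 2) + a)² = 8*(-10*2*(2 + 6) - 5)² = 8*(-10*2*8 - 5)² = 8*(-5*32 - 5)² = 8*(-160 - 5)² = 8*(-165)² = 8*27225 = 217800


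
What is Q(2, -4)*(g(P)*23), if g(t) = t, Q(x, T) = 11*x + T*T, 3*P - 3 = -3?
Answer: 0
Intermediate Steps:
P = 0 (P = 1 + (⅓)*(-3) = 1 - 1 = 0)
Q(x, T) = T² + 11*x (Q(x, T) = 11*x + T² = T² + 11*x)
Q(2, -4)*(g(P)*23) = ((-4)² + 11*2)*(0*23) = (16 + 22)*0 = 38*0 = 0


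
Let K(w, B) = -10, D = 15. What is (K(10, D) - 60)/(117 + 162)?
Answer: -70/279 ≈ -0.25090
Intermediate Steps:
(K(10, D) - 60)/(117 + 162) = (-10 - 60)/(117 + 162) = -70/279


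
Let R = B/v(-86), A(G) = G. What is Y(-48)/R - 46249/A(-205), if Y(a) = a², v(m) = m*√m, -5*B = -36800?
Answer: 46249/205 - 3096*I*√86/115 ≈ 225.6 - 249.66*I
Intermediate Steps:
B = 7360 (B = -⅕*(-36800) = 7360)
v(m) = m^(3/2)
R = 1840*I*√86/1849 (R = 7360/((-86)^(3/2)) = 7360/((-86*I*√86)) = 7360*(I*√86/7396) = 1840*I*√86/1849 ≈ 9.2285*I)
Y(-48)/R - 46249/A(-205) = (-48)²/((1840*I*√86/1849)) - 46249/(-205) = 2304*(-43*I*√86/3680) - 46249*(-1/205) = -3096*I*√86/115 + 46249/205 = 46249/205 - 3096*I*√86/115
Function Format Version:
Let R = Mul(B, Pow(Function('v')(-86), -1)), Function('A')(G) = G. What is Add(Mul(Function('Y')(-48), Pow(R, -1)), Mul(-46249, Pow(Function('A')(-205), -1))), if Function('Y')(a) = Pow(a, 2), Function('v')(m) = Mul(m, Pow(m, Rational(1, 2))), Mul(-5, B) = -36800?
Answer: Add(Rational(46249, 205), Mul(Rational(-3096, 115), I, Pow(86, Rational(1, 2)))) ≈ Add(225.60, Mul(-249.66, I))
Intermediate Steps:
B = 7360 (B = Mul(Rational(-1, 5), -36800) = 7360)
Function('v')(m) = Pow(m, Rational(3, 2))
R = Mul(Rational(1840, 1849), I, Pow(86, Rational(1, 2))) (R = Mul(7360, Pow(Pow(-86, Rational(3, 2)), -1)) = Mul(7360, Pow(Mul(-86, I, Pow(86, Rational(1, 2))), -1)) = Mul(7360, Mul(Rational(1, 7396), I, Pow(86, Rational(1, 2)))) = Mul(Rational(1840, 1849), I, Pow(86, Rational(1, 2))) ≈ Mul(9.2285, I))
Add(Mul(Function('Y')(-48), Pow(R, -1)), Mul(-46249, Pow(Function('A')(-205), -1))) = Add(Mul(Pow(-48, 2), Pow(Mul(Rational(1840, 1849), I, Pow(86, Rational(1, 2))), -1)), Mul(-46249, Pow(-205, -1))) = Add(Mul(2304, Mul(Rational(-43, 3680), I, Pow(86, Rational(1, 2)))), Mul(-46249, Rational(-1, 205))) = Add(Mul(Rational(-3096, 115), I, Pow(86, Rational(1, 2))), Rational(46249, 205)) = Add(Rational(46249, 205), Mul(Rational(-3096, 115), I, Pow(86, Rational(1, 2))))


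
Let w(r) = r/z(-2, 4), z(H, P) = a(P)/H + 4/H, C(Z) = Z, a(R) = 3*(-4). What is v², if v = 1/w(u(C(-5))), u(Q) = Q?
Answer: 16/25 ≈ 0.64000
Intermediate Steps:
a(R) = -12
z(H, P) = -8/H (z(H, P) = -12/H + 4/H = -8/H)
w(r) = r/4 (w(r) = r/((-8/(-2))) = r/((-8*(-½))) = r/4)
v = -⅘ (v = 1/((¼)*(-5)) = 1/(-5/4) = -⅘ ≈ -0.80000)
v² = (-⅘)² = 16/25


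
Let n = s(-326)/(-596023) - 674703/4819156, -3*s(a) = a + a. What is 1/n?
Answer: -8616983449764/1209557608219 ≈ -7.1241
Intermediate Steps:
s(a) = -2*a/3 (s(a) = -(a + a)/3 = -2*a/3)
n = -1209557608219/8616983449764 (n = -2/3*(-326)/(-596023) - 674703/4819156 = (652/3)*(-1/596023) - 674703*1/4819156 = -652/1788069 - 674703/4819156 = -1209557608219/8616983449764 ≈ -0.14037)
1/n = 1/(-1209557608219/8616983449764) = -8616983449764/1209557608219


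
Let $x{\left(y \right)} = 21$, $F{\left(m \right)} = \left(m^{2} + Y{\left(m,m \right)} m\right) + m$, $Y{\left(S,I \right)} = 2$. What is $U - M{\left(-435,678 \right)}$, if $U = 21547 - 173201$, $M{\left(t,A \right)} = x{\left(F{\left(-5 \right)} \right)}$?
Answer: $-151675$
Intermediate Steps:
$F{\left(m \right)} = m^{2} + 3 m$ ($F{\left(m \right)} = \left(m^{2} + 2 m\right) + m = m^{2} + 3 m$)
$M{\left(t,A \right)} = 21$
$U = -151654$ ($U = 21547 - 173201 = -151654$)
$U - M{\left(-435,678 \right)} = -151654 - 21 = -151675$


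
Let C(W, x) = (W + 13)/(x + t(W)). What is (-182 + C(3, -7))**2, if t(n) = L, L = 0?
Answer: 1664100/49 ≈ 33961.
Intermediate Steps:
t(n) = 0
C(W, x) = (13 + W)/x (C(W, x) = (W + 13)/(x + 0) = (13 + W)/x)
(-182 + C(3, -7))**2 = (-182 + (13 + 3)/(-7))**2 = (-182 - 1/7*16)**2 = (-182 - 16/7)**2 = (-1290/7)**2 = 1664100/49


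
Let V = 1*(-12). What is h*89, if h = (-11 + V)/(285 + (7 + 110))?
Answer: -2047/402 ≈ -5.0920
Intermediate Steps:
V = -12
h = -23/402 (h = (-11 - 12)/(285 + (7 + 110)) = -23/(285 + 117) = -23/402 ≈ -0.057214)
h*89 = -23/402*89 = -2047/402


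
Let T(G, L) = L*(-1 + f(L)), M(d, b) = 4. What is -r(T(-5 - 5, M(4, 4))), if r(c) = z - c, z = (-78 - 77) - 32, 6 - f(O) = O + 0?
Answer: 191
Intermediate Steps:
f(O) = 6 - O (f(O) = 6 - (O + 0) = 6 - O)
z = -187 (z = -155 - 32 = -187)
T(G, L) = L*(5 - L) (T(G, L) = L*(-1 + (6 - L)) = L*(5 - L))
r(c) = -187 - c
-r(T(-5 - 5, M(4, 4))) = -(-187 - 4*(5 - 1*4)) = -(-187 - 4*(5 - 4)) = -(-187 - 4) = -1*(-191) = 191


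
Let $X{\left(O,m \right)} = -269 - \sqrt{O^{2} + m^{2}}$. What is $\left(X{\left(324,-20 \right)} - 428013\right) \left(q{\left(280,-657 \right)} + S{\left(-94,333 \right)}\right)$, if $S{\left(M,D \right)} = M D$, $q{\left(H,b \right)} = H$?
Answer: $13286164204 + 124088 \sqrt{6586} \approx 1.3296 \cdot 10^{10}$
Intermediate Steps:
$S{\left(M,D \right)} = D M$
$\left(X{\left(324,-20 \right)} - 428013\right) \left(q{\left(280,-657 \right)} + S{\left(-94,333 \right)}\right) = \left(\left(-269 - \sqrt{324^{2} + \left(-20\right)^{2}}\right) - 428013\right) \left(280 + 333 \left(-94\right)\right) = \left(\left(-269 - \sqrt{104976 + 400}\right) - 428013\right) \left(280 - 31302\right) = \left(\left(-269 - \sqrt{105376}\right) - 428013\right) \left(-31022\right) = \left(\left(-269 - 4 \sqrt{6586}\right) - 428013\right) \left(-31022\right) = \left(-428282 - 4 \sqrt{6586}\right) \left(-31022\right) = 13286164204 + 124088 \sqrt{6586}$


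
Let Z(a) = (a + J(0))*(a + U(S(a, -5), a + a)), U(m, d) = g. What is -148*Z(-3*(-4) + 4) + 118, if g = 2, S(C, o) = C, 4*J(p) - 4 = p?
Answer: -45170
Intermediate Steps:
J(p) = 1 + p/4
U(m, d) = 2
Z(a) = (1 + a)*(2 + a) (Z(a) = (a + (1 + (¼)*0))*(a + 2) = (a + (1 + 0))*(2 + a) = (a + 1)*(2 + a) = (1 + a)*(2 + a))
-148*Z(-3*(-4) + 4) + 118 = -148*(2 + (-3*(-4) + 4)² + 3*(-3*(-4) + 4)) + 118 = -148*(2 + (12 + 4)² + 3*(12 + 4)) + 118 = -148*(2 + 16² + 3*16) + 118 = -148*(2 + 256 + 48) + 118 = -148*306 + 118 = -45288 + 118 = -45170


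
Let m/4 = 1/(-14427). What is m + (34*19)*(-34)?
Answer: -316874632/14427 ≈ -21964.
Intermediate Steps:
m = -4/14427 (m = 4/(-14427) = 4*(-1/14427) = -4/14427 ≈ -0.00027726)
m + (34*19)*(-34) = -4/14427 + (34*19)*(-34) = -4/14427 + 646*(-34) = -4/14427 - 21964 = -316874632/14427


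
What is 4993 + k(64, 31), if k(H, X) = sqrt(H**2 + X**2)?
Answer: 4993 + sqrt(5057) ≈ 5064.1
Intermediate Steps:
4993 + k(64, 31) = 4993 + sqrt(64**2 + 31**2) = 4993 + sqrt(4096 + 961) = 4993 + sqrt(5057)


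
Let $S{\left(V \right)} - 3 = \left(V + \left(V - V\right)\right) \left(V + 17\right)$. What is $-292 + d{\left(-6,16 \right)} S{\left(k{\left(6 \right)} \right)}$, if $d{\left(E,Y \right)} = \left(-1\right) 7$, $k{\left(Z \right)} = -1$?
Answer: $-201$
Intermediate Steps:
$d{\left(E,Y \right)} = -7$
$S{\left(V \right)} = 3 + V \left(17 + V\right)$ ($S{\left(V \right)} = 3 + \left(V + \left(V - V\right)\right) \left(V + 17\right) = 3 + \left(V + 0\right) \left(17 + V\right) = 3 + V \left(17 + V\right)$)
$-292 + d{\left(-6,16 \right)} S{\left(k{\left(6 \right)} \right)} = -292 - 7 \left(3 + \left(-1\right)^{2} + 17 \left(-1\right)\right) = -292 - 7 \left(3 + 1 - 17\right) = -292 - -91 = -292 + 91 = -201$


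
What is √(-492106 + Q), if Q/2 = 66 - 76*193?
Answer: I*√521310 ≈ 722.02*I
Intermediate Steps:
Q = -29204 (Q = 2*(66 - 76*193) = 2*(66 - 14668) = 2*(-14602) = -29204)
√(-492106 + Q) = √(-492106 - 29204) = √(-521310) = I*√521310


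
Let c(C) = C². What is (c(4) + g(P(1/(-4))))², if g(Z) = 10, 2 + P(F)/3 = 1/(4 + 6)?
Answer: 676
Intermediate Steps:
P(F) = -57/10 (P(F) = -6 + 3/(4 + 6) = -6 + 3/10 = -57/10)
(c(4) + g(P(1/(-4))))² = (4² + 10)² = (16 + 10)² = 26² = 676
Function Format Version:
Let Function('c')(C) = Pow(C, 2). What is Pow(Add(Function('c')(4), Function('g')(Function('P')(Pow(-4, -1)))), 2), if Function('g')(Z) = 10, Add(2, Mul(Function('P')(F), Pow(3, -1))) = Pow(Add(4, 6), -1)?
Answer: 676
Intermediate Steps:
Function('P')(F) = Rational(-57, 10) (Function('P')(F) = Add(-6, Mul(3, Pow(Add(4, 6), -1))) = Add(-6, Mul(3, Pow(10, -1))) = Add(-6, Mul(3, Rational(1, 10))) = Add(-6, Rational(3, 10)) = Rational(-57, 10))
Pow(Add(Function('c')(4), Function('g')(Function('P')(Pow(-4, -1)))), 2) = Pow(Add(Pow(4, 2), 10), 2) = Pow(Add(16, 10), 2) = Pow(26, 2) = 676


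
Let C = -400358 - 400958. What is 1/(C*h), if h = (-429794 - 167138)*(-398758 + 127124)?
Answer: -1/129931006997784608 ≈ -7.6964e-18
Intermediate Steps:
C = -801316
h = 162147026888 (h = -596932*(-271634) = 162147026888)
1/(C*h) = 1/(-801316*162147026888) = -1/801316*1/162147026888 = -1/129931006997784608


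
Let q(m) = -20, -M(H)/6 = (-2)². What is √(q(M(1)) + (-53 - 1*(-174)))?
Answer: √101 ≈ 10.050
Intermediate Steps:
M(H) = -24 (M(H) = -6*(-2)² = -6*4 = -24)
√(q(M(1)) + (-53 - 1*(-174))) = √(-20 + (-53 - 1*(-174))) = √(-20 + (-53 + 174)) = √(-20 + 121) = √101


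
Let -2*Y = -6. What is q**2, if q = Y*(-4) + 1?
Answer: 121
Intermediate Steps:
Y = 3 (Y = -1/2*(-6) = 3)
q = -11 (q = 3*(-4) + 1 = -12 + 1 = -11)
q**2 = (-11)**2 = 121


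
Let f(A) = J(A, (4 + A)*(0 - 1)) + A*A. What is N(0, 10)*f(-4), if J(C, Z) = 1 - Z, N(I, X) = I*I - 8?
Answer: -136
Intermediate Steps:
N(I, X) = -8 + I**2 (N(I, X) = I**2 - 8 = -8 + I**2)
f(A) = 5 + A + A**2 (f(A) = (1 - (4 + A)*(0 - 1)) + A*A = (1 - (4 + A)*(-1)) + A**2 = (1 - (-4 - A)) + A**2 = (1 + (4 + A)) + A**2 = (5 + A) + A**2 = 5 + A + A**2)
N(0, 10)*f(-4) = (-8 + 0**2)*(5 - 4 + (-4)**2) = (-8 + 0)*(5 - 4 + 16) = -8*17 = -136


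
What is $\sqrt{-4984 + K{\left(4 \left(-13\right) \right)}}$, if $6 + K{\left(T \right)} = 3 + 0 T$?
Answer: $i \sqrt{4987} \approx 70.619 i$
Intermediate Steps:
$K{\left(T \right)} = -3$ ($K{\left(T \right)} = -6 + \left(3 + 0 T\right) = -6 + \left(3 + 0\right) = -6 + 3 = -3$)
$\sqrt{-4984 + K{\left(4 \left(-13\right) \right)}} = \sqrt{-4984 - 3} = \sqrt{-4987} = i \sqrt{4987}$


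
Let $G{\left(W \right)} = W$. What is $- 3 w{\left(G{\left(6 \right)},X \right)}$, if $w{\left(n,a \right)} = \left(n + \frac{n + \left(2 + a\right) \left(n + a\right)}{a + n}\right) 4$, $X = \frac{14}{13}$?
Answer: $- \frac{35610}{299} \approx -119.1$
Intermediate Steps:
$X = \frac{14}{13}$ ($X = 14 \cdot \frac{1}{13} = \frac{14}{13} \approx 1.0769$)
$w{\left(n,a \right)} = 4 n + \frac{4 \left(n + \left(2 + a\right) \left(a + n\right)\right)}{a + n}$ ($w{\left(n,a \right)} = \left(n + \frac{n + \left(2 + a\right) \left(a + n\right)}{a + n}\right) 4 = 4 n + \frac{4 \left(n + \left(2 + a\right) \left(a + n\right)\right)}{a + n}$)
$- 3 w{\left(G{\left(6 \right)},X \right)} = - 3 \frac{4 \left(\left(\frac{14}{13}\right)^{2} + 6^{2} + 2 \cdot \frac{14}{13} + 3 \cdot 6 + 2 \cdot \frac{14}{13} \cdot 6\right)}{\frac{14}{13} + 6} = - 3 \frac{4 \left(\frac{196}{169} + 36 + \frac{28}{13} + 18 + \frac{168}{13}\right)}{\frac{92}{13}} = - 3 \cdot 4 \cdot \frac{13}{92} \cdot \frac{11870}{169} = \left(-3\right) \frac{11870}{299} = - \frac{35610}{299}$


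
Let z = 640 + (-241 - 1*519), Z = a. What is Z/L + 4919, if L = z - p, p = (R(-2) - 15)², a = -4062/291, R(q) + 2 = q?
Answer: 229507137/46657 ≈ 4919.0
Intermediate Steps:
R(q) = -2 + q
a = -1354/97 (a = -4062*1/291 = -1354/97 ≈ -13.959)
Z = -1354/97 ≈ -13.959
p = 361 (p = ((-2 - 2) - 15)² = (-4 - 15)² = (-19)² = 361)
z = -120 (z = 640 + (-241 - 519) = 640 - 760 = -120)
L = -481 (L = -120 - 1*361 = -120 - 361 = -481)
Z/L + 4919 = -1354/97/(-481) + 4919 = -1354/97*(-1/481) + 4919 = 1354/46657 + 4919 = 229507137/46657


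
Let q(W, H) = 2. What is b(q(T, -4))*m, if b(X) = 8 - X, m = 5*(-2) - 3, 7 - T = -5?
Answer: -78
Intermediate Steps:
T = 12 (T = 7 - 1*(-5) = 7 + 5 = 12)
m = -13 (m = -10 - 3 = -13)
b(q(T, -4))*m = (8 - 1*2)*(-13) = (8 - 2)*(-13) = 6*(-13) = -78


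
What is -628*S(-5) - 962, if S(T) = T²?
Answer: -16662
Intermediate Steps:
-628*S(-5) - 962 = -628*(-5)² - 962 = -628*25 - 962 = -15700 - 962 = -16662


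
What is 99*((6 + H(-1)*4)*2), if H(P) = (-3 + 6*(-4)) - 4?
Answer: -23364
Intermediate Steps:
H(P) = -31 (H(P) = (-3 - 24) - 4 = -27 - 4 = -31)
99*((6 + H(-1)*4)*2) = 99*((6 - 31*4)*2) = 99*((6 - 124)*2) = 99*(-118*2) = 99*(-236) = -23364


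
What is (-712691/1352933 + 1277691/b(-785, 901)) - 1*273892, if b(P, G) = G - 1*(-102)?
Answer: -369941282323078/1356991799 ≈ -2.7262e+5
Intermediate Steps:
b(P, G) = 102 + G (b(P, G) = G + 102 = 102 + G)
(-712691/1352933 + 1277691/b(-785, 901)) - 1*273892 = (-712691/1352933 + 1277691/(102 + 901)) - 1*273892 = (-712691*1/1352933 + 1277691/1003) - 273892 = (-712691/1352933 + 1277691*(1/1003)) - 273892 = (-712691/1352933 + 1277691/1003) - 273892 = 1727915488630/1356991799 - 273892 = -369941282323078/1356991799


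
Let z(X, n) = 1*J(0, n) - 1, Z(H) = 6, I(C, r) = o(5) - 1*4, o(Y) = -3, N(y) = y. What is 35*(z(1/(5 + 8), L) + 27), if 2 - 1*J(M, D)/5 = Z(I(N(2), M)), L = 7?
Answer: 210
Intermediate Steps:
I(C, r) = -7 (I(C, r) = -3 - 1*4 = -3 - 4 = -7)
J(M, D) = -20 (J(M, D) = 10 - 5*6 = 10 - 30 = -20)
z(X, n) = -21 (z(X, n) = 1*(-20) - 1 = -20 - 1 = -21)
35*(z(1/(5 + 8), L) + 27) = 35*(-21 + 27) = 35*6 = 210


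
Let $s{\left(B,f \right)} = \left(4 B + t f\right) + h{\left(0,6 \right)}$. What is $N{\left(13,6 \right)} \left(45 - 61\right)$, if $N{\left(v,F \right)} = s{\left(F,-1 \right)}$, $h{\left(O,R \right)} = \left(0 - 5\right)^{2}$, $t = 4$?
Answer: $-720$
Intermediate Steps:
$h{\left(O,R \right)} = 25$ ($h{\left(O,R \right)} = \left(-5\right)^{2} = 25$)
$s{\left(B,f \right)} = 25 + 4 B + 4 f$ ($s{\left(B,f \right)} = \left(4 B + 4 f\right) + 25 = 25 + 4 B + 4 f$)
$N{\left(v,F \right)} = 21 + 4 F$ ($N{\left(v,F \right)} = 25 + 4 F + 4 \left(-1\right) = 25 + 4 F - 4 = 21 + 4 F$)
$N{\left(13,6 \right)} \left(45 - 61\right) = \left(21 + 4 \cdot 6\right) \left(45 - 61\right) = \left(21 + 24\right) \left(-16\right) = 45 \left(-16\right) = -720$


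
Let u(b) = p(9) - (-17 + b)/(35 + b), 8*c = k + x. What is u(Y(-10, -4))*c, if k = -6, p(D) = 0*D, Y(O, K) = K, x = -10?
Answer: -42/31 ≈ -1.3548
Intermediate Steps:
p(D) = 0
c = -2 (c = (-6 - 10)/8 = (1/8)*(-16) = -2)
u(b) = -(-17 + b)/(35 + b) (u(b) = 0 - (-17 + b)/(35 + b) = -(-17 + b)/(35 + b))
u(Y(-10, -4))*c = ((17 - 1*(-4))/(35 - 4))*(-2) = ((17 + 4)/31)*(-2) = ((1/31)*21)*(-2) = (21/31)*(-2) = -42/31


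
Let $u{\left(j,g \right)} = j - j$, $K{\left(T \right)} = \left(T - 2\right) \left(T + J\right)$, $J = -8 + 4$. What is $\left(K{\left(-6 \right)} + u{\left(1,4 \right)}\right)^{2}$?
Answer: $6400$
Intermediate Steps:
$J = -4$
$K{\left(T \right)} = \left(-4 + T\right) \left(-2 + T\right)$ ($K{\left(T \right)} = \left(T - 2\right) \left(T - 4\right) = \left(-2 + T\right) \left(-4 + T\right) = \left(-4 + T\right) \left(-2 + T\right)$)
$u{\left(j,g \right)} = 0$
$\left(K{\left(-6 \right)} + u{\left(1,4 \right)}\right)^{2} = \left(\left(8 + \left(-6\right)^{2} - -36\right) + 0\right)^{2} = \left(\left(8 + 36 + 36\right) + 0\right)^{2} = \left(80 + 0\right)^{2} = 80^{2} = 6400$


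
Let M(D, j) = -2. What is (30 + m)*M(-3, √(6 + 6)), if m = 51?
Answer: -162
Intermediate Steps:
(30 + m)*M(-3, √(6 + 6)) = (30 + 51)*(-2) = 81*(-2) = -162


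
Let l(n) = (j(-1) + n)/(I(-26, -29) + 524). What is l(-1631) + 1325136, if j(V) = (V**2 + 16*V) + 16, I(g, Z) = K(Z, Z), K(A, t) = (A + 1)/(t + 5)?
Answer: 4175493756/3151 ≈ 1.3251e+6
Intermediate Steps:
K(A, t) = (1 + A)/(5 + t)
I(g, Z) = (1 + Z)/(5 + Z)
j(V) = 16 + V**2 + 16*V
l(n) = 6/3151 + 6*n/3151 (l(n) = ((16 + (-1)**2 + 16*(-1)) + n)/((1 - 29)/(5 - 29) + 524) = ((16 + 1 - 16) + n)/(-28/(-24) + 524) = (1 + n)/(-1/24*(-28) + 524) = (1 + n)/(7/6 + 524) = (1 + n)/(3151/6) = (1 + n)*(6/3151) = 6/3151 + 6*n/3151)
l(-1631) + 1325136 = (6/3151 + (6/3151)*(-1631)) + 1325136 = (6/3151 - 9786/3151) + 1325136 = -9780/3151 + 1325136 = 4175493756/3151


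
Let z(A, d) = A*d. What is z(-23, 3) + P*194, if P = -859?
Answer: -166715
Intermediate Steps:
z(-23, 3) + P*194 = -23*3 - 859*194 = -69 - 166646 = -166715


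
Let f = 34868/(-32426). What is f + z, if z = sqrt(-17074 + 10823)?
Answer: -17434/16213 + I*sqrt(6251) ≈ -1.0753 + 79.063*I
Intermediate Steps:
z = I*sqrt(6251) (z = sqrt(-6251) = I*sqrt(6251) ≈ 79.063*I)
f = -17434/16213 (f = 34868*(-1/32426) = -17434/16213 ≈ -1.0753)
f + z = -17434/16213 + I*sqrt(6251)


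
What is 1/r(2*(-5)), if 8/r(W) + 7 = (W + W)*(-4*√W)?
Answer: -7/8 + 10*I*√10 ≈ -0.875 + 31.623*I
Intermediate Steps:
r(W) = 8/(-7 - 8*W^(3/2)) (r(W) = 8/(-7 + (W + W)*(-4*√W)) = 8/(-7 + (2*W)*(-4*√W)) = 8/(-7 - 8*W^(3/2)))
1/r(2*(-5)) = 1/(-8/(7 + 8*(2*(-5))^(3/2))) = 1/(-8/(7 + 8*(-10)^(3/2))) = 1/(-8/(7 + 8*(-10*I*√10))) = 1/(-8/(7 - 80*I*√10)) = -7/8 + 10*I*√10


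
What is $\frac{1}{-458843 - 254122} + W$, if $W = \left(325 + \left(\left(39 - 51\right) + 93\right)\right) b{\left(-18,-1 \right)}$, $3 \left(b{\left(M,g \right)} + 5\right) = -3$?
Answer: $- \frac{1736782741}{712965} \approx -2436.0$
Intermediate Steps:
$b{\left(M,g \right)} = -6$ ($b{\left(M,g \right)} = -5 + \frac{1}{3} \left(-3\right) = -5 - 1 = -6$)
$W = -2436$ ($W = \left(325 + \left(\left(39 - 51\right) + 93\right)\right) \left(-6\right) = \left(325 + \left(-12 + 93\right)\right) \left(-6\right) = \left(325 + 81\right) \left(-6\right) = 406 \left(-6\right) = -2436$)
$\frac{1}{-458843 - 254122} + W = \frac{1}{-458843 - 254122} - 2436 = \frac{1}{-712965} - 2436 = - \frac{1}{712965} - 2436 = - \frac{1736782741}{712965}$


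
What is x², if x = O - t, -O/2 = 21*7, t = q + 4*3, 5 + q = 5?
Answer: 93636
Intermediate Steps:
q = 0 (q = -5 + 5 = 0)
t = 12 (t = 0 + 4*3 = 0 + 12 = 12)
O = -294 (O = -42*7 = -2*147 = -294)
x = -306 (x = -294 - 1*12 = -294 - 12 = -306)
x² = (-306)² = 93636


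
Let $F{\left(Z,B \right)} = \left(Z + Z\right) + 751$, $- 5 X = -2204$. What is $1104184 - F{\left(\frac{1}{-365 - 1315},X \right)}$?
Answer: $\frac{926883721}{840} \approx 1.1034 \cdot 10^{6}$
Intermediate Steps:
$X = \frac{2204}{5}$ ($X = \left(- \frac{1}{5}\right) \left(-2204\right) = \frac{2204}{5} \approx 440.8$)
$F{\left(Z,B \right)} = 751 + 2 Z$ ($F{\left(Z,B \right)} = 2 Z + 751 = 751 + 2 Z$)
$1104184 - F{\left(\frac{1}{-365 - 1315},X \right)} = 1104184 - \left(751 + \frac{2}{-365 - 1315}\right) = 1104184 - \left(751 + \frac{2}{-1680}\right) = 1104184 - \left(751 + 2 \left(- \frac{1}{1680}\right)\right) = 1104184 - \left(751 - \frac{1}{840}\right) = 1104184 - \frac{630839}{840} = \frac{926883721}{840}$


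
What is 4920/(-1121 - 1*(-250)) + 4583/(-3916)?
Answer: -23258513/3410836 ≈ -6.8190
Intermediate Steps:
4920/(-1121 - 1*(-250)) + 4583/(-3916) = 4920/(-1121 + 250) + 4583*(-1/3916) = 4920/(-871) - 4583/3916 = 4920*(-1/871) - 4583/3916 = -4920/871 - 4583/3916 = -23258513/3410836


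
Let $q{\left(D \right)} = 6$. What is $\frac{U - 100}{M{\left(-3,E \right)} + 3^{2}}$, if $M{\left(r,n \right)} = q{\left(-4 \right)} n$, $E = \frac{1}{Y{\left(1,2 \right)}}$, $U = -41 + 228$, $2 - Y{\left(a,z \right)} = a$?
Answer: $\frac{29}{5} \approx 5.8$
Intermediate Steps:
$Y{\left(a,z \right)} = 2 - a$
$U = 187$
$E = 1$ ($E = \frac{1}{2 - 1} = 1^{-1} = 1$)
$M{\left(r,n \right)} = 6 n$
$\frac{U - 100}{M{\left(-3,E \right)} + 3^{2}} = \frac{187 - 100}{6 \cdot 1 + 3^{2}} = \frac{87}{6 + 9} = \frac{87}{15} = 87 \cdot \frac{1}{15} = \frac{29}{5}$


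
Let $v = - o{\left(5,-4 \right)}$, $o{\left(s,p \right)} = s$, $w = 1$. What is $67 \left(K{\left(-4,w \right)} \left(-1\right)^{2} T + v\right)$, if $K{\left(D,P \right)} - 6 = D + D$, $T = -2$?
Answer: $-67$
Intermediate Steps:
$v = -5$ ($v = \left(-1\right) 5 = -5$)
$K{\left(D,P \right)} = 6 + 2 D$ ($K{\left(D,P \right)} = 6 + \left(D + D\right) = 6 + 2 D$)
$67 \left(K{\left(-4,w \right)} \left(-1\right)^{2} T + v\right) = 67 \left(\left(6 + 2 \left(-4\right)\right) \left(-1\right)^{2} \left(-2\right) - 5\right) = 67 \left(\left(6 - 8\right) 1 \left(-2\right) - 5\right) = 67 \left(\left(-2\right) 1 \left(-2\right) - 5\right) = 67 \left(\left(-2\right) \left(-2\right) - 5\right) = 67 \left(4 - 5\right) = 67 \left(-1\right) = -67$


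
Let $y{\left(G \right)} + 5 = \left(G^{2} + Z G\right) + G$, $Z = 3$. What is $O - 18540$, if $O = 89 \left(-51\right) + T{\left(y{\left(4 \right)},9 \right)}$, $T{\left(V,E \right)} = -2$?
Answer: $-23081$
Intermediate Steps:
$y{\left(G \right)} = -5 + G^{2} + 4 G$ ($y{\left(G \right)} = -5 + \left(\left(G^{2} + 3 G\right) + G\right) = -5 + \left(G^{2} + 4 G\right) = -5 + G^{2} + 4 G$)
$O = -4541$ ($O = 89 \left(-51\right) - 2 = -4539 - 2 = -4541$)
$O - 18540 = -4541 - 18540 = -23081$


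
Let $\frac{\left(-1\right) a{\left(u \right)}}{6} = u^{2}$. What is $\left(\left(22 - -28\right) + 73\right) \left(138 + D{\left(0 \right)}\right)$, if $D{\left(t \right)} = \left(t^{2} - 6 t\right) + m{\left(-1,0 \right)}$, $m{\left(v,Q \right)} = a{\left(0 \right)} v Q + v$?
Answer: $16851$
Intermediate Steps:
$a{\left(u \right)} = - 6 u^{2}$
$m{\left(v,Q \right)} = v$ ($m{\left(v,Q \right)} = - 6 \cdot 0^{2} v Q + v = \left(-6\right) 0 v Q + v = 0 v Q + v = 0 Q + v = 0 + v = v$)
$D{\left(t \right)} = -1 + t^{2} - 6 t$ ($D{\left(t \right)} = \left(t^{2} - 6 t\right) - 1 = -1 + t^{2} - 6 t$)
$\left(\left(22 - -28\right) + 73\right) \left(138 + D{\left(0 \right)}\right) = \left(\left(22 - -28\right) + 73\right) \left(138 - \left(1 - 0^{2}\right)\right) = \left(\left(22 + 28\right) + 73\right) \left(138 + \left(-1 + 0 + 0\right)\right) = \left(50 + 73\right) \left(138 - 1\right) = 123 \cdot 137 = 16851$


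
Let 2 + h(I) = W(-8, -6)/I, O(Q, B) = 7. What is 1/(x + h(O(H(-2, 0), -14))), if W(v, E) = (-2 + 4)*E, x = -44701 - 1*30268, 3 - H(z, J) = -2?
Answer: -7/524809 ≈ -1.3338e-5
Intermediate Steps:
H(z, J) = 5 (H(z, J) = 3 - 1*(-2) = 3 + 2 = 5)
x = -74969 (x = -44701 - 30268 = -74969)
W(v, E) = 2*E
h(I) = -2 - 12/I (h(I) = -2 + (2*(-6))/I = -2 - 12/I)
1/(x + h(O(H(-2, 0), -14))) = 1/(-74969 + (-2 - 12/7)) = 1/(-74969 - 26/7) = 1/(-524809/7) = -7/524809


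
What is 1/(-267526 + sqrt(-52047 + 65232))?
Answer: -267526/71570147491 - 3*sqrt(1465)/71570147491 ≈ -3.7396e-6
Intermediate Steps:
1/(-267526 + sqrt(-52047 + 65232)) = 1/(-267526 + sqrt(13185)) = 1/(-267526 + 3*sqrt(1465))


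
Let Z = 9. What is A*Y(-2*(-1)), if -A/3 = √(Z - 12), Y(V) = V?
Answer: -6*I*√3 ≈ -10.392*I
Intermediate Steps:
A = -3*I*√3 (A = -3*√(9 - 12) = -3*I*√3 ≈ -5.1962*I)
A*Y(-2*(-1)) = (-3*I*√3)*(-2*(-1)) = -3*I*√3*2 = -6*I*√3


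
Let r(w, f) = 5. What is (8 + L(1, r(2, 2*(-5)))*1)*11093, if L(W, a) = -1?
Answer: 77651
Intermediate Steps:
(8 + L(1, r(2, 2*(-5)))*1)*11093 = (8 - 1*1)*11093 = (8 - 1)*11093 = 7*11093 = 77651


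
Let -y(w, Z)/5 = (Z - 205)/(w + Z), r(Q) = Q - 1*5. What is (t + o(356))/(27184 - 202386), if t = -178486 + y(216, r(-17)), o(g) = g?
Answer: 34556085/33989188 ≈ 1.0167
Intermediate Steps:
r(Q) = -5 + Q (r(Q) = Q - 5 = -5 + Q)
y(w, Z) = -5*(-205 + Z)/(Z + w) (y(w, Z) = -5*(Z - 205)/(w + Z) = -5*(-205 + Z)/(Z + w))
t = -34625149/194 (t = -178486 + 5*(205 - (-5 - 17))/((-5 - 17) + 216) = -178486 + 5*(205 - 1*(-22))/(-22 + 216) = -178486 + 5*(205 + 22)/194 = -178486 + 5*(1/194)*227 = -178486 + 1135/194 = -34625149/194 ≈ -1.7848e+5)
(t + o(356))/(27184 - 202386) = (-34625149/194 + 356)/(27184 - 202386) = -34556085/194/(-175202) = -34556085/194*(-1/175202) = 34556085/33989188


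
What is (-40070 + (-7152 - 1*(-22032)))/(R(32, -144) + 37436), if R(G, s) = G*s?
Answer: -12595/16414 ≈ -0.76733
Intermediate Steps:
(-40070 + (-7152 - 1*(-22032)))/(R(32, -144) + 37436) = (-40070 + (-7152 - 1*(-22032)))/(32*(-144) + 37436) = (-40070 + (-7152 + 22032))/(-4608 + 37436) = (-40070 + 14880)/32828 = -25190*1/32828 = -12595/16414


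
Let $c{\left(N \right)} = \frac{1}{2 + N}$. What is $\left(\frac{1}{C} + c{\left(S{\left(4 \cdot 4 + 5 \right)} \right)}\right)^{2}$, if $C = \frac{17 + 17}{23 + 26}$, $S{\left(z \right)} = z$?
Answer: $\frac{1347921}{611524} \approx 2.2042$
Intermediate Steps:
$C = \frac{34}{49} \approx 0.69388$
$\left(\frac{1}{C} + c{\left(S{\left(4 \cdot 4 + 5 \right)} \right)}\right)^{2} = \left(\frac{1}{\frac{34}{49}} + \frac{1}{2 + \left(4 \cdot 4 + 5\right)}\right)^{2} = \left(\frac{49}{34} + \frac{1}{2 + \left(16 + 5\right)}\right)^{2} = \left(\frac{49}{34} + \frac{1}{2 + 21}\right)^{2} = \left(\frac{49}{34} + \frac{1}{23}\right)^{2} = \left(\frac{1161}{782}\right)^{2} = \frac{1347921}{611524}$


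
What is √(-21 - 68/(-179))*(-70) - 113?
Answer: -113 - 70*I*√660689/179 ≈ -113.0 - 317.87*I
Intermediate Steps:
√(-21 - 68/(-179))*(-70) - 113 = √(-21 - 68*(-1/179))*(-70) - 113 = √(-21 + 68/179)*(-70) - 113 = √(-3691/179)*(-70) - 113 = (I*√660689/179)*(-70) - 113 = -70*I*√660689/179 - 113 = -113 - 70*I*√660689/179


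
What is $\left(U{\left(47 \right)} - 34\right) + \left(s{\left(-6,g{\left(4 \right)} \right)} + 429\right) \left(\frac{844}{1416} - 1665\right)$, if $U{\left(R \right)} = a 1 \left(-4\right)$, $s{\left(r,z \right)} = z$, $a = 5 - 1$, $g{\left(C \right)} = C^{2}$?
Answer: $- \frac{262211255}{354} \approx -7.4071 \cdot 10^{5}$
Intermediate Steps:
$a = 4$
$U{\left(R \right)} = -16$ ($U{\left(R \right)} = 4 \cdot 1 \left(-4\right) = 4 \left(-4\right) = -16$)
$\left(U{\left(47 \right)} - 34\right) + \left(s{\left(-6,g{\left(4 \right)} \right)} + 429\right) \left(\frac{844}{1416} - 1665\right) = \left(-16 - 34\right) + \left(4^{2} + 429\right) \left(\frac{844}{1416} - 1665\right) = -50 + \left(16 + 429\right) \left(844 \cdot \frac{1}{1416} - 1665\right) = -50 + 445 \left(\frac{211}{354} - 1665\right) = -50 + 445 \left(- \frac{589199}{354}\right) = -50 - \frac{262193555}{354} = - \frac{262211255}{354}$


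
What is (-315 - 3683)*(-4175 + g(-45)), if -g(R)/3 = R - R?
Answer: 16691650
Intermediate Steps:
g(R) = 0 (g(R) = -3*(R - R) = -3*0 = 0)
(-315 - 3683)*(-4175 + g(-45)) = (-315 - 3683)*(-4175 + 0) = -3998*(-4175) = 16691650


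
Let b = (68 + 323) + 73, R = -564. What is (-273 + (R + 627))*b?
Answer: -97440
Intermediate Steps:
b = 464 (b = 391 + 73 = 464)
(-273 + (R + 627))*b = (-273 + (-564 + 627))*464 = (-273 + 63)*464 = -210*464 = -97440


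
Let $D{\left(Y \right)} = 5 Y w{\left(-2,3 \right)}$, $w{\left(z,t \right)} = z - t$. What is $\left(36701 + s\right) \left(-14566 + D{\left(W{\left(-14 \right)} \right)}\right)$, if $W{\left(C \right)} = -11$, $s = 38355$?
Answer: $-1072625296$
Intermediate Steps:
$D{\left(Y \right)} = - 25 Y$ ($D{\left(Y \right)} = 5 Y \left(-2 - 3\right) = 5 Y \left(-5\right) = - 25 Y$)
$\left(36701 + s\right) \left(-14566 + D{\left(W{\left(-14 \right)} \right)}\right) = \left(36701 + 38355\right) \left(-14566 - -275\right) = 75056 \left(-14566 + 275\right) = 75056 \left(-14291\right) = -1072625296$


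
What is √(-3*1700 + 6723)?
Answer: √1623 ≈ 40.286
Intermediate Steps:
√(-3*1700 + 6723) = √(-5100 + 6723) = √1623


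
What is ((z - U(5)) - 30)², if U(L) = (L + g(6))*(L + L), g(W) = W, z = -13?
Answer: 23409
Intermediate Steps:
U(L) = 2*L*(6 + L) (U(L) = (L + 6)*(L + L) = (6 + L)*(2*L) = 2*L*(6 + L))
((z - U(5)) - 30)² = ((-13 - 2*5*(6 + 5)) - 30)² = ((-13 - 2*5*11) - 30)² = ((-13 - 1*110) - 30)² = ((-13 - 110) - 30)² = (-123 - 30)² = (-153)² = 23409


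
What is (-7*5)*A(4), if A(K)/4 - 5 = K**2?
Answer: -2940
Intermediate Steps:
A(K) = 20 + 4*K**2
(-7*5)*A(4) = (-7*5)*(20 + 4*4**2) = -35*(20 + 4*16) = -35*(20 + 64) = -35*84 = -2940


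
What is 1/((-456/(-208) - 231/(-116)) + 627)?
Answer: 1508/951825 ≈ 0.0015843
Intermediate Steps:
1/((-456/(-208) - 231/(-116)) + 627) = 1/((-456*(-1/208) - 231*(-1/116)) + 627) = 1/((57/26 + 231/116) + 627) = 1/(6309/1508 + 627) = 1/(951825/1508) = 1508/951825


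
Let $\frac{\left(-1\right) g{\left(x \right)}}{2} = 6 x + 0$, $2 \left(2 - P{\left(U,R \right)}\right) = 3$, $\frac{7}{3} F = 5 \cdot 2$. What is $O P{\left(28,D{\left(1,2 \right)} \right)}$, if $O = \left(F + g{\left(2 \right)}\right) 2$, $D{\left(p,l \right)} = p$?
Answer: $- \frac{138}{7} \approx -19.714$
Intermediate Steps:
$F = \frac{30}{7}$ ($F = \frac{3 \cdot 5 \cdot 2}{7} = \frac{3}{7} \cdot 10 = \frac{30}{7} \approx 4.2857$)
$P{\left(U,R \right)} = \frac{1}{2}$ ($P{\left(U,R \right)} = 2 - \frac{3}{2} = \frac{1}{2}$)
$g{\left(x \right)} = - 12 x$ ($g{\left(x \right)} = - 2 \left(6 x + 0\right) = - 2 \cdot 6 x = - 12 x$)
$O = - \frac{276}{7}$ ($O = \left(\frac{30}{7} - 24\right) 2 = \left(- \frac{138}{7}\right) 2 = - \frac{276}{7} \approx -39.429$)
$O P{\left(28,D{\left(1,2 \right)} \right)} = \left(- \frac{276}{7}\right) \frac{1}{2} = - \frac{138}{7}$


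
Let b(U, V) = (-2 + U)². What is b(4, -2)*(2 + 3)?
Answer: 20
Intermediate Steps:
b(4, -2)*(2 + 3) = (-2 + 4)²*(2 + 3) = 2²*5 = 4*5 = 20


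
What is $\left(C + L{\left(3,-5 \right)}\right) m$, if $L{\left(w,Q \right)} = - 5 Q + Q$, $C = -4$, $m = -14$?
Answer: $-224$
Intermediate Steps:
$L{\left(w,Q \right)} = - 4 Q$
$\left(C + L{\left(3,-5 \right)}\right) m = \left(-4 - -20\right) \left(-14\right) = \left(-4 + 20\right) \left(-14\right) = 16 \left(-14\right) = -224$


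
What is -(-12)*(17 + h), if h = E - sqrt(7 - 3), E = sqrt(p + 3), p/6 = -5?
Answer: 180 + 36*I*sqrt(3) ≈ 180.0 + 62.354*I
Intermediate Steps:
p = -30 (p = 6*(-5) = -30)
E = 3*I*sqrt(3) (E = sqrt(-30 + 3) = sqrt(-27) = 3*I*sqrt(3) ≈ 5.1962*I)
h = -2 + 3*I*sqrt(3) (h = 3*I*sqrt(3) - sqrt(7 - 3) = 3*I*sqrt(3) - sqrt(4) = 3*I*sqrt(3) - 1*2 = 3*I*sqrt(3) - 2 = -2 + 3*I*sqrt(3) ≈ -2.0 + 5.1962*I)
-(-12)*(17 + h) = -(-12)*(17 + (-2 + 3*I*sqrt(3))) = -(-12)*(15 + 3*I*sqrt(3)) = -4*(-45 - 9*I*sqrt(3)) = 180 + 36*I*sqrt(3)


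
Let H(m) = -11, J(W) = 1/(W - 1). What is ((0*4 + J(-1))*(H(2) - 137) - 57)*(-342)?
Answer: -5814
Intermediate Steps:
J(W) = 1/(-1 + W)
((0*4 + J(-1))*(H(2) - 137) - 57)*(-342) = ((0*4 + 1/(-1 - 1))*(-11 - 137) - 57)*(-342) = ((0 + 1/(-2))*(-148) - 57)*(-342) = ((0 - ½)*(-148) - 57)*(-342) = (-½*(-148) - 57)*(-342) = (74 - 57)*(-342) = 17*(-342) = -5814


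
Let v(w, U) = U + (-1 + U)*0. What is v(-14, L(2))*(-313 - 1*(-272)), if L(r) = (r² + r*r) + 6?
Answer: -574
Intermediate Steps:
L(r) = 6 + 2*r² (L(r) = (r² + r²) + 6 = 2*r² + 6 = 6 + 2*r²)
v(w, U) = U (v(w, U) = U + 0 = U)
v(-14, L(2))*(-313 - 1*(-272)) = (6 + 2*2²)*(-313 - 1*(-272)) = (6 + 2*4)*(-313 + 272) = (6 + 8)*(-41) = 14*(-41) = -574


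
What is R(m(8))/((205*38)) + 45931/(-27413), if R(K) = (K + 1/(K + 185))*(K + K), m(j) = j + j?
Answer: -34548148309/21461500635 ≈ -1.6098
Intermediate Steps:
m(j) = 2*j
R(K) = 2*K*(K + 1/(185 + K)) (R(K) = (K + 1/(185 + K))*(2*K) = 2*K*(K + 1/(185 + K)))
R(m(8))/((205*38)) + 45931/(-27413) = (2*(2*8)*(1 + (2*8)² + 185*(2*8))/(185 + 2*8))/((205*38)) + 45931/(-27413) = (2*16*(1 + 16² + 185*16)/(185 + 16))/7790 + 45931*(-1/27413) = (2*16*(1 + 256 + 2960)/201)*(1/7790) - 45931/27413 = (2*16*(1/201)*3217)*(1/7790) - 45931/27413 = (102944/201)*(1/7790) - 45931/27413 = 51472/782895 - 45931/27413 = -34548148309/21461500635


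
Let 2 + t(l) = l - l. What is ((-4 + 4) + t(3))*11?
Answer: -22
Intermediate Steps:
t(l) = -2 (t(l) = -2 + (l - l) = -2 + 0 = -2)
((-4 + 4) + t(3))*11 = ((-4 + 4) - 2)*11 = (0 - 2)*11 = -2*11 = -22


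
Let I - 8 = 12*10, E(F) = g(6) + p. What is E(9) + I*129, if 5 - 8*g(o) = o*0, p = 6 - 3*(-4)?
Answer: 132245/8 ≈ 16531.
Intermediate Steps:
p = 18 (p = 6 + 12 = 18)
g(o) = 5/8 (g(o) = 5/8 - o*0/8 = 5/8 - ⅛*0 = 5/8 + 0 = 5/8)
E(F) = 149/8 (E(F) = 5/8 + 18 = 149/8)
I = 128 (I = 8 + 12*10 = 8 + 120 = 128)
E(9) + I*129 = 149/8 + 128*129 = 149/8 + 16512 = 132245/8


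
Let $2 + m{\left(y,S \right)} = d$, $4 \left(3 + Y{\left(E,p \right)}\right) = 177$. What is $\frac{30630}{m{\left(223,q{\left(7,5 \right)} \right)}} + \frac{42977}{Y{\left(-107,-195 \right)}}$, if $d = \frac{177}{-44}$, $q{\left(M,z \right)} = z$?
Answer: $- \frac{3214876}{795} \approx -4043.9$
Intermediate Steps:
$Y{\left(E,p \right)} = \frac{165}{4}$ ($Y{\left(E,p \right)} = -3 + \frac{1}{4} \cdot 177 = -3 + \frac{177}{4} = \frac{165}{4}$)
$d = - \frac{177}{44}$ ($d = 177 \left(- \frac{1}{44}\right) = - \frac{177}{44} \approx -4.0227$)
$m{\left(y,S \right)} = - \frac{265}{44}$ ($m{\left(y,S \right)} = -2 - \frac{177}{44} = - \frac{265}{44}$)
$\frac{30630}{m{\left(223,q{\left(7,5 \right)} \right)}} + \frac{42977}{Y{\left(-107,-195 \right)}} = \frac{30630}{- \frac{265}{44}} + \frac{42977}{\frac{165}{4}} = 30630 \left(- \frac{44}{265}\right) + 42977 \cdot \frac{4}{165} = - \frac{269544}{53} + \frac{15628}{15} = - \frac{3214876}{795}$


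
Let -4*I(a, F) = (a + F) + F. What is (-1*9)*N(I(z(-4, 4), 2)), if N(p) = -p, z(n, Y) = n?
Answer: 0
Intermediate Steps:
I(a, F) = -F/2 - a/4 (I(a, F) = -((a + F) + F)/4 = -((F + a) + F)/4 = -(a + 2*F)/4 = -F/2 - a/4)
(-1*9)*N(I(z(-4, 4), 2)) = (-1*9)*(-(-½*2 - ¼*(-4))) = -(-9)*(-1 + 1) = -(-9)*0 = -9*0 = 0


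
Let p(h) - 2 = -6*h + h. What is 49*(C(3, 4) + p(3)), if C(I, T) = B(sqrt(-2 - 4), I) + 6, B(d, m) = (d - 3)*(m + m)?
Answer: -1225 + 294*I*sqrt(6) ≈ -1225.0 + 720.15*I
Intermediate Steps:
B(d, m) = 2*m*(-3 + d) (B(d, m) = (-3 + d)*(2*m) = 2*m*(-3 + d))
C(I, T) = 6 + 2*I*(-3 + I*sqrt(6)) (C(I, T) = 2*I*(-3 + sqrt(-2 - 4)) + 6 = 2*I*(-3 + sqrt(-6)) + 6 = 2*I*(-3 + I*sqrt(6)) + 6 = 6 + 2*I*(-3 + I*sqrt(6)))
p(h) = 2 - 5*h (p(h) = 2 + (-6*h + h) = 2 - 5*h)
49*(C(3, 4) + p(3)) = 49*((6 - 2*3*(3 - I*sqrt(6))) + (2 - 5*3)) = 49*((6 + (-18 + 6*I*sqrt(6))) + (2 - 15)) = 49*((-12 + 6*I*sqrt(6)) - 13) = 49*(-25 + 6*I*sqrt(6)) = -1225 + 294*I*sqrt(6)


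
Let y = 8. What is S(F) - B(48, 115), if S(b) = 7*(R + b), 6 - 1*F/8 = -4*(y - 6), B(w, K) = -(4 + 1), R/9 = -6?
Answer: 411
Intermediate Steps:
R = -54 (R = 9*(-6) = -54)
B(w, K) = -5 (B(w, K) = -1*5 = -5)
F = 112 (F = 48 - (-32)*(8 - 6) = 48 - (-32)*2 = 48 - 8*(-8) = 48 + 64 = 112)
S(b) = -378 + 7*b (S(b) = 7*(-54 + b) = -378 + 7*b)
S(F) - B(48, 115) = (-378 + 7*112) - 1*(-5) = (-378 + 784) + 5 = 406 + 5 = 411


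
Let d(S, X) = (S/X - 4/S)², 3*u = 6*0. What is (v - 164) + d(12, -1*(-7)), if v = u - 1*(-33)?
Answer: -56930/441 ≈ -129.09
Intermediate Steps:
u = 0 (u = (6*0)/3 = (⅓)*0 = 0)
d(S, X) = (-4/S + S/X)²
v = 33 (v = 0 - 1*(-33) = 0 + 33 = 33)
(v - 164) + d(12, -1*(-7)) = (33 - 164) + (12² - (-4)*(-7))²/(12²*(-1*(-7))²) = -131 + (1/144)*(144 - 4*7)²/7² = -131 + (1/144)*(1/49)*(144 - 28)² = -131 + (1/144)*(1/49)*116² = -131 + (1/144)*(1/49)*13456 = -131 + 841/441 = -56930/441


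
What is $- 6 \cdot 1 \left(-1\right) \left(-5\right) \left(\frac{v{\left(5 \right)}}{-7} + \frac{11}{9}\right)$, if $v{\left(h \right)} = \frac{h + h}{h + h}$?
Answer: $- \frac{680}{21} \approx -32.381$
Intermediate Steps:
$v{\left(h \right)} = 1$ ($v{\left(h \right)} = \frac{2 h}{2 h} = 2 h \frac{1}{2 h} = 1$)
$- 6 \cdot 1 \left(-1\right) \left(-5\right) \left(\frac{v{\left(5 \right)}}{-7} + \frac{11}{9}\right) = - 6 \cdot 1 \left(-1\right) \left(-5\right) \left(1 \frac{1}{-7} + \frac{11}{9}\right) = - 6 \left(\left(-1\right) \left(-5\right)\right) \left(1 \left(- \frac{1}{7}\right) + 11 \cdot \frac{1}{9}\right) = \left(-6\right) 5 \left(- \frac{1}{7} + \frac{11}{9}\right) = \left(-30\right) \frac{68}{63} = - \frac{680}{21}$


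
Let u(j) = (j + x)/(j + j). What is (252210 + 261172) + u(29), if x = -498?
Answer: 29775687/58 ≈ 5.1337e+5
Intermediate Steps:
u(j) = (-498 + j)/(2*j) (u(j) = (j - 498)/(j + j) = (-498 + j)/((2*j)) = (-498 + j)*(1/(2*j)) = (-498 + j)/(2*j))
(252210 + 261172) + u(29) = (252210 + 261172) + (½)*(-498 + 29)/29 = 513382 + (½)*(1/29)*(-469) = 513382 - 469/58 = 29775687/58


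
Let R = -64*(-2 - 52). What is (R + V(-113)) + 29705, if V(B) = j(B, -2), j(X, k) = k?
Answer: 33159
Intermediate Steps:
V(B) = -2
R = 3456 (R = -64*(-54) = 3456)
(R + V(-113)) + 29705 = (3456 - 2) + 29705 = 3454 + 29705 = 33159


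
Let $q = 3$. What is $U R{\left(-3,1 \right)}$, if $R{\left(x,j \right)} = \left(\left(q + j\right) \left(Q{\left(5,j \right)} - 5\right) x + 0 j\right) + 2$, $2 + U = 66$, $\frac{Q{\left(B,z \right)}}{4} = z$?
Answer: $896$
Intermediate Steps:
$Q{\left(B,z \right)} = 4 z$
$U = 64$ ($U = -2 + 66 = 64$)
$R{\left(x,j \right)} = 2 + x \left(-5 + 4 j\right) \left(3 + j\right)$ ($R{\left(x,j \right)} = \left(\left(3 + j\right) \left(4 j - 5\right) x + 0 j\right) + 2 = \left(\left(3 + j\right) \left(-5 + 4 j\right) x + 0\right) + 2 = \left(\left(-5 + 4 j\right) \left(3 + j\right) x + 0\right) + 2 = \left(x \left(-5 + 4 j\right) \left(3 + j\right) + 0\right) + 2 = x \left(-5 + 4 j\right) \left(3 + j\right) + 2 = 2 + x \left(-5 + 4 j\right) \left(3 + j\right)$)
$U R{\left(-3,1 \right)} = 64 \left(2 - -45 + 4 \left(-3\right) 1^{2} + 7 \cdot 1 \left(-3\right)\right) = 64 \left(2 + 45 + 4 \left(-3\right) 1 - 21\right) = 64 \left(2 + 45 - 12 - 21\right) = 64 \cdot 14 = 896$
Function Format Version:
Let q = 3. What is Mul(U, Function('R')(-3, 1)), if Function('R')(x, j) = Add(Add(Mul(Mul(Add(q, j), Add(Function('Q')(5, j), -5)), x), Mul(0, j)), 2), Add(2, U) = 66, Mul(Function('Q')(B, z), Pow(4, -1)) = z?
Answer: 896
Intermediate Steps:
Function('Q')(B, z) = Mul(4, z)
U = 64 (U = Add(-2, 66) = 64)
Function('R')(x, j) = Add(2, Mul(x, Add(-5, Mul(4, j)), Add(3, j))) (Function('R')(x, j) = Add(Add(Mul(Mul(Add(3, j), Add(Mul(4, j), -5)), x), Mul(0, j)), 2) = Add(Add(Mul(Mul(Add(3, j), Add(-5, Mul(4, j))), x), 0), 2) = Add(Add(Mul(Mul(Add(-5, Mul(4, j)), Add(3, j)), x), 0), 2) = Add(Add(Mul(x, Add(-5, Mul(4, j)), Add(3, j)), 0), 2) = Add(Mul(x, Add(-5, Mul(4, j)), Add(3, j)), 2) = Add(2, Mul(x, Add(-5, Mul(4, j)), Add(3, j))))
Mul(U, Function('R')(-3, 1)) = Mul(64, Add(2, Mul(-15, -3), Mul(4, -3, Pow(1, 2)), Mul(7, 1, -3))) = Mul(64, Add(2, 45, Mul(4, -3, 1), -21)) = Mul(64, Add(2, 45, -12, -21)) = Mul(64, 14) = 896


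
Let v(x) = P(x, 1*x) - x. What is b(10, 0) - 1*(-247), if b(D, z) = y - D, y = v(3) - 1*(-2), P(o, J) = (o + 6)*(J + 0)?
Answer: 263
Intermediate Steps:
P(o, J) = J*(6 + o) (P(o, J) = (6 + o)*J = J*(6 + o))
v(x) = -x + x*(6 + x) (v(x) = (1*x)*(6 + x) - x = x*(6 + x) - x = -x + x*(6 + x))
y = 26 (y = 3*(5 + 3) - 1*(-2) = 3*8 + 2 = 24 + 2 = 26)
b(D, z) = 26 - D
b(10, 0) - 1*(-247) = (26 - 1*10) - 1*(-247) = (26 - 10) + 247 = 16 + 247 = 263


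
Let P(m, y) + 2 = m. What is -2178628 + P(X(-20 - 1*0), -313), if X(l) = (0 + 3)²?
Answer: -2178621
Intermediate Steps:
X(l) = 9 (X(l) = 3² = 9)
P(m, y) = -2 + m
-2178628 + P(X(-20 - 1*0), -313) = -2178628 + (-2 + 9) = -2178628 + 7 = -2178621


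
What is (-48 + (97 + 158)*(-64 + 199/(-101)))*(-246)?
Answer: 419162598/101 ≈ 4.1501e+6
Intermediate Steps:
(-48 + (97 + 158)*(-64 + 199/(-101)))*(-246) = (-48 + 255*(-64 + 199*(-1/101)))*(-246) = (-48 + 255*(-64 - 199/101))*(-246) = (-48 + 255*(-6663/101))*(-246) = (-48 - 1699065/101)*(-246) = -1703913/101*(-246) = 419162598/101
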